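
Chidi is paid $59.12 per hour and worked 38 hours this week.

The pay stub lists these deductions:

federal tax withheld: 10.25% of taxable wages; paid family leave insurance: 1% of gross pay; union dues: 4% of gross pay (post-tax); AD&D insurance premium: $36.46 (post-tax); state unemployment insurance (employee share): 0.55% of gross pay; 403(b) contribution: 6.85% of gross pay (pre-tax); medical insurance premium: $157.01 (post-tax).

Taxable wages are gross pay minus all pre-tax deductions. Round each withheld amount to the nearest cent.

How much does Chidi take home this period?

$1560.01

Gross pay: 38 × $59.12 = $2246.56
403(b) contribution: $2246.56 × 0.0685 = $153.89
Taxable wages = $2246.56 − $153.89 = $2092.67
Federal tax withheld: $2092.67 × 0.1025 = $214.50
Paid family leave insurance: $2246.56 × 0.01 = $22.47
State unemployment insurance (employee share): $2246.56 × 0.0055 = $12.36
Medical insurance premium: $157.01
Union dues: $2246.56 × 0.04 = $89.86
AD&D insurance premium: $36.46
Total deductions = $153.89 + $214.50 + $22.47 + $12.36 + $157.01 + $89.86 + $36.46 = $686.55
Net pay = $2246.56 − $686.55 = $1560.01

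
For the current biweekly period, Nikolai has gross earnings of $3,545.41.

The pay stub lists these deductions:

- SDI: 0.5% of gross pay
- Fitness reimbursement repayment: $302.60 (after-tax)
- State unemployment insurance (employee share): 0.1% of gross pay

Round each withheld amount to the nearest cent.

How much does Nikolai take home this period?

State unemployment insurance (employee share): $3,545.41 × 0.001 = $3.55
SDI: $3,545.41 × 0.005 = $17.73
Fitness reimbursement repayment: $302.60
Total deductions = $3.55 + $17.73 + $302.60 = $323.88
Net pay = $3,545.41 − $323.88 = $3,221.53

$3,221.53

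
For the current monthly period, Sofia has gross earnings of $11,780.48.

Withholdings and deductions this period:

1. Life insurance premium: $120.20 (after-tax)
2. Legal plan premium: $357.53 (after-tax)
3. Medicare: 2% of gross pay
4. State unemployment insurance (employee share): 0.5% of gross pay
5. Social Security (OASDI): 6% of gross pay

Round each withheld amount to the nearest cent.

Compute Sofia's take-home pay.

$10,301.41

State unemployment insurance (employee share): $11,780.48 × 0.005 = $58.90
Social Security (OASDI): $11,780.48 × 0.06 = $706.83
Medicare: $11,780.48 × 0.02 = $235.61
Life insurance premium: $120.20
Legal plan premium: $357.53
Total deductions = $58.90 + $706.83 + $235.61 + $120.20 + $357.53 = $1,479.07
Net pay = $11,780.48 − $1,479.07 = $10,301.41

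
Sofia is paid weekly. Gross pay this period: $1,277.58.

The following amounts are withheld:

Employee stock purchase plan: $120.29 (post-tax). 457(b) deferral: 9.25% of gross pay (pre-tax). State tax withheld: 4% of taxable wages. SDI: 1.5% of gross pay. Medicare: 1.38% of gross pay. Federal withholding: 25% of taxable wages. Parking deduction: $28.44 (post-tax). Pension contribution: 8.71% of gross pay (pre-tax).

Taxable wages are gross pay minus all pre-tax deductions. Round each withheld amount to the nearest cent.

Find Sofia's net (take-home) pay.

$558.65

457(b) deferral: $1,277.58 × 0.0925 = $118.18
Pension contribution: $1,277.58 × 0.0871 = $111.28
Pre-tax total = $118.18 + $111.28 = $229.46
Taxable wages = $1,277.58 − $229.46 = $1,048.12
Federal withholding: $1,048.12 × 0.25 = $262.03
State tax withheld: $1,048.12 × 0.04 = $41.92
SDI: $1,277.58 × 0.015 = $19.16
Medicare: $1,277.58 × 0.0138 = $17.63
Employee stock purchase plan: $120.29
Parking deduction: $28.44
Total deductions = $118.18 + $111.28 + $262.03 + $41.92 + $19.16 + $17.63 + $120.29 + $28.44 = $718.93
Net pay = $1,277.58 − $718.93 = $558.65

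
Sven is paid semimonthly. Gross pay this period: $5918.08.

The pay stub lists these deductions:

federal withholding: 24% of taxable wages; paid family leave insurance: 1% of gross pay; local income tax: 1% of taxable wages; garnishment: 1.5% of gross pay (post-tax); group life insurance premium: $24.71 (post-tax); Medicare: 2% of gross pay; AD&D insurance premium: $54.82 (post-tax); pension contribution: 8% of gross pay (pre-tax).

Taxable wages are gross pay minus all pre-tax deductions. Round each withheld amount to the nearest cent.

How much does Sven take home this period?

$3737.63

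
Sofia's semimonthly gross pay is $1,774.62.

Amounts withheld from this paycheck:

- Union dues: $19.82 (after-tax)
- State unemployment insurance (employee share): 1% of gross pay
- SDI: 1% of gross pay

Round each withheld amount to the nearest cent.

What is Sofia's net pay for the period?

SDI: $1,774.62 × 0.01 = $17.75
State unemployment insurance (employee share): $1,774.62 × 0.01 = $17.75
Union dues: $19.82
Total deductions = $17.75 + $17.75 + $19.82 = $55.32
Net pay = $1,774.62 − $55.32 = $1,719.30

$1,719.30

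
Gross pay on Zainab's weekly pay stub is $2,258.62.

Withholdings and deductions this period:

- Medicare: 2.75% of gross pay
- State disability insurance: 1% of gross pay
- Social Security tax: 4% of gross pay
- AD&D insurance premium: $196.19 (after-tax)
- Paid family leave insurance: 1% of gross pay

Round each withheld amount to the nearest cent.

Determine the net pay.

$1,864.80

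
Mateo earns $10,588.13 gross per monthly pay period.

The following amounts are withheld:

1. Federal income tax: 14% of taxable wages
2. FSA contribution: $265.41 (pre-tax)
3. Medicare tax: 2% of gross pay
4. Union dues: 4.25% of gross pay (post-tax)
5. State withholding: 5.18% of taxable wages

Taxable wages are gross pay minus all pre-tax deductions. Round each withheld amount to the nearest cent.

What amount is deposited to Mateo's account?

$7,681.06

FSA contribution: $265.41
Taxable wages = $10,588.13 − $265.41 = $10,322.72
State withholding: $10,322.72 × 0.0518 = $534.72
Federal income tax: $10,322.72 × 0.14 = $1,445.18
Medicare tax: $10,588.13 × 0.02 = $211.76
Union dues: $10,588.13 × 0.0425 = $450.00
Total deductions = $265.41 + $534.72 + $1,445.18 + $211.76 + $450.00 = $2,907.07
Net pay = $10,588.13 − $2,907.07 = $7,681.06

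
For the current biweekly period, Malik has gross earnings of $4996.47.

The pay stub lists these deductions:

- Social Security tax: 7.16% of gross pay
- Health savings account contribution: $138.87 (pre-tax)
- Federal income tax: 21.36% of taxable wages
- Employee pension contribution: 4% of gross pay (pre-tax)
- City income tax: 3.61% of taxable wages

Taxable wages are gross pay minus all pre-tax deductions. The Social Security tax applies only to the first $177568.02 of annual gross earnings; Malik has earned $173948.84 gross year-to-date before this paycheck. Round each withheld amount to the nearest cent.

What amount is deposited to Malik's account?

Health savings account contribution: $138.87
Employee pension contribution: $4996.47 × 0.04 = $199.86
Pre-tax total = $138.87 + $199.86 = $338.73
Taxable wages = $4996.47 − $338.73 = $4657.74
Federal income tax: $4657.74 × 0.2136 = $994.89
City income tax: $4657.74 × 0.0361 = $168.14
Social Security tax: only $177568.02 − $173948.84 = $3619.18 of this check is subject → $3619.18 × 0.0716 = $259.13
Total deductions = $138.87 + $199.86 + $994.89 + $168.14 + $259.13 = $1760.89
Net pay = $4996.47 − $1760.89 = $3235.58

$3235.58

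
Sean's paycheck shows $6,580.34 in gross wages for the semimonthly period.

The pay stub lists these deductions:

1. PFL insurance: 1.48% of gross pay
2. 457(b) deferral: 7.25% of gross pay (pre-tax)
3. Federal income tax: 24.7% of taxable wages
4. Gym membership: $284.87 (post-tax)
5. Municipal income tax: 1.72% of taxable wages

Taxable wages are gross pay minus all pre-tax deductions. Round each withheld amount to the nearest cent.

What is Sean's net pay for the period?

457(b) deferral: $6,580.34 × 0.0725 = $477.07
Taxable wages = $6,580.34 − $477.07 = $6,103.27
Federal income tax: $6,103.27 × 0.247 = $1,507.51
Municipal income tax: $6,103.27 × 0.0172 = $104.98
PFL insurance: $6,580.34 × 0.0148 = $97.39
Gym membership: $284.87
Total deductions = $477.07 + $1,507.51 + $104.98 + $97.39 + $284.87 = $2,471.82
Net pay = $6,580.34 − $2,471.82 = $4,108.52

$4,108.52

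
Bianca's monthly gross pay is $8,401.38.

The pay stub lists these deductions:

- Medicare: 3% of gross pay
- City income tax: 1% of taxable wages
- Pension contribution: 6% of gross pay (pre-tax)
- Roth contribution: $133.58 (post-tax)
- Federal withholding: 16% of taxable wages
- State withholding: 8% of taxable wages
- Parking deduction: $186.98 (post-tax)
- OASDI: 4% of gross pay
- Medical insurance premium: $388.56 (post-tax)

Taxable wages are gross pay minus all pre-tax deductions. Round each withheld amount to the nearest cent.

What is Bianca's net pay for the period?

Pension contribution: $8,401.38 × 0.06 = $504.08
Taxable wages = $8,401.38 − $504.08 = $7,897.30
City income tax: $7,897.30 × 0.01 = $78.97
State withholding: $7,897.30 × 0.08 = $631.78
Federal withholding: $7,897.30 × 0.16 = $1,263.57
OASDI: $8,401.38 × 0.04 = $336.06
Medicare: $8,401.38 × 0.03 = $252.04
Parking deduction: $186.98
Medical insurance premium: $388.56
Roth contribution: $133.58
Total deductions = $504.08 + $78.97 + $631.78 + $1,263.57 + $336.06 + $252.04 + $186.98 + $388.56 + $133.58 = $3,775.62
Net pay = $8,401.38 − $3,775.62 = $4,625.76

$4,625.76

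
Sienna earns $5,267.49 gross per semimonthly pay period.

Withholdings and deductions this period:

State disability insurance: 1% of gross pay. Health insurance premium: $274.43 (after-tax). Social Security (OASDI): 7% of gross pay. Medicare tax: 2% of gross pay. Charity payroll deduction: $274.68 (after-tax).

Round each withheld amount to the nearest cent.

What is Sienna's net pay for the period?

$4,191.64

State disability insurance: $5,267.49 × 0.01 = $52.67
Medicare tax: $5,267.49 × 0.02 = $105.35
Social Security (OASDI): $5,267.49 × 0.07 = $368.72
Charity payroll deduction: $274.68
Health insurance premium: $274.43
Total deductions = $52.67 + $105.35 + $368.72 + $274.68 + $274.43 = $1,075.85
Net pay = $5,267.49 − $1,075.85 = $4,191.64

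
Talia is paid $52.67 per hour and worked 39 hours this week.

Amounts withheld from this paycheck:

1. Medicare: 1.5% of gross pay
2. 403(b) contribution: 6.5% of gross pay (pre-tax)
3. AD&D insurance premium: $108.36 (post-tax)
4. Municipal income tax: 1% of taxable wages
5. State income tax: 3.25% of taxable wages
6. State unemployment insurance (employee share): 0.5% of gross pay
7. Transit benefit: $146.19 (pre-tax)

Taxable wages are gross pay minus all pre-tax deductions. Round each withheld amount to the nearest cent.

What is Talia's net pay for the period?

$1549.57

Gross pay: 39 × $52.67 = $2054.13
Transit benefit: $146.19
403(b) contribution: $2054.13 × 0.065 = $133.52
Pre-tax total = $146.19 + $133.52 = $279.71
Taxable wages = $2054.13 − $279.71 = $1774.42
State income tax: $1774.42 × 0.0325 = $57.67
Municipal income tax: $1774.42 × 0.01 = $17.74
Medicare: $2054.13 × 0.015 = $30.81
State unemployment insurance (employee share): $2054.13 × 0.005 = $10.27
AD&D insurance premium: $108.36
Total deductions = $146.19 + $133.52 + $57.67 + $17.74 + $30.81 + $10.27 + $108.36 = $504.56
Net pay = $2054.13 − $504.56 = $1549.57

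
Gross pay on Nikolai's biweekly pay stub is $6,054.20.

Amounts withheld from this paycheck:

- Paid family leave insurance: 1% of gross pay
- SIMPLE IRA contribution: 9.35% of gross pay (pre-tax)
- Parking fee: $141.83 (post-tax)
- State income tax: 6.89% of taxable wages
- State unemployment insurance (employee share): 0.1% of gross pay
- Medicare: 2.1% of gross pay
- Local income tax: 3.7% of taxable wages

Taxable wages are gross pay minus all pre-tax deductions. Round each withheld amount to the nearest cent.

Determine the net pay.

SIMPLE IRA contribution: $6,054.20 × 0.0935 = $566.07
Taxable wages = $6,054.20 − $566.07 = $5,488.13
State income tax: $5,488.13 × 0.0689 = $378.13
Local income tax: $5,488.13 × 0.037 = $203.06
State unemployment insurance (employee share): $6,054.20 × 0.001 = $6.05
Paid family leave insurance: $6,054.20 × 0.01 = $60.54
Medicare: $6,054.20 × 0.021 = $127.14
Parking fee: $141.83
Total deductions = $566.07 + $378.13 + $203.06 + $6.05 + $60.54 + $127.14 + $141.83 = $1,482.82
Net pay = $6,054.20 − $1,482.82 = $4,571.38

$4,571.38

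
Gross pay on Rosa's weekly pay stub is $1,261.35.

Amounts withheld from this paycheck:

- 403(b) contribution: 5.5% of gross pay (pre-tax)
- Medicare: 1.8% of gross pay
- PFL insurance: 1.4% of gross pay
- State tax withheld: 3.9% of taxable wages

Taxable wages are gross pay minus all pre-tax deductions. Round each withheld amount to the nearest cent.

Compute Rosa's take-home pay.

403(b) contribution: $1,261.35 × 0.055 = $69.37
Taxable wages = $1,261.35 − $69.37 = $1,191.98
State tax withheld: $1,191.98 × 0.039 = $46.49
PFL insurance: $1,261.35 × 0.014 = $17.66
Medicare: $1,261.35 × 0.018 = $22.70
Total deductions = $69.37 + $46.49 + $17.66 + $22.70 = $156.22
Net pay = $1,261.35 − $156.22 = $1,105.13

$1,105.13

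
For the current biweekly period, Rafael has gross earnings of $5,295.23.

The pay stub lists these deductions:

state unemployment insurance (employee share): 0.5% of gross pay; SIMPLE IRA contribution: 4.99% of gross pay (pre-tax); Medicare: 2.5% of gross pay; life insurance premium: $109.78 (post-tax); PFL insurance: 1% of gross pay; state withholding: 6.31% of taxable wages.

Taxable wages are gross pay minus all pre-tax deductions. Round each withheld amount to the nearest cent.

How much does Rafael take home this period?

SIMPLE IRA contribution: $5,295.23 × 0.0499 = $264.23
Taxable wages = $5,295.23 − $264.23 = $5,031.00
State withholding: $5,031.00 × 0.0631 = $317.46
PFL insurance: $5,295.23 × 0.01 = $52.95
State unemployment insurance (employee share): $5,295.23 × 0.005 = $26.48
Medicare: $5,295.23 × 0.025 = $132.38
Life insurance premium: $109.78
Total deductions = $264.23 + $317.46 + $52.95 + $26.48 + $132.38 + $109.78 = $903.28
Net pay = $5,295.23 − $903.28 = $4,391.95

$4,391.95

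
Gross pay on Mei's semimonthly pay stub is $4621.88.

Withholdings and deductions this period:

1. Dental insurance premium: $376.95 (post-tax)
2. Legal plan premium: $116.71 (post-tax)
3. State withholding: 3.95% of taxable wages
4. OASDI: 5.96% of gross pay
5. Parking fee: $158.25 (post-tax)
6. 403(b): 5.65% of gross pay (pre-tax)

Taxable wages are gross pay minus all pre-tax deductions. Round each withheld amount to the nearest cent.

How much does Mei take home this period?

403(b): $4621.88 × 0.0565 = $261.14
Taxable wages = $4621.88 − $261.14 = $4360.74
State withholding: $4360.74 × 0.0395 = $172.25
OASDI: $4621.88 × 0.0596 = $275.46
Parking fee: $158.25
Legal plan premium: $116.71
Dental insurance premium: $376.95
Total deductions = $261.14 + $172.25 + $275.46 + $158.25 + $116.71 + $376.95 = $1360.76
Net pay = $4621.88 − $1360.76 = $3261.12

$3261.12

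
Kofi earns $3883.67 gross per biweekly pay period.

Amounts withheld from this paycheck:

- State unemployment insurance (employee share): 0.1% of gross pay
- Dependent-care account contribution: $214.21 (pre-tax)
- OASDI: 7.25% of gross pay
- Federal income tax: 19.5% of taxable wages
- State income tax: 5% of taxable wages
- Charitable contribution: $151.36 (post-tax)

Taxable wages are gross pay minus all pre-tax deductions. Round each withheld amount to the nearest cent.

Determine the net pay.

$2333.64

Dependent-care account contribution: $214.21
Taxable wages = $3883.67 − $214.21 = $3669.46
Federal income tax: $3669.46 × 0.195 = $715.54
State income tax: $3669.46 × 0.05 = $183.47
OASDI: $3883.67 × 0.0725 = $281.57
State unemployment insurance (employee share): $3883.67 × 0.001 = $3.88
Charitable contribution: $151.36
Total deductions = $214.21 + $715.54 + $183.47 + $281.57 + $3.88 + $151.36 = $1550.03
Net pay = $3883.67 − $1550.03 = $2333.64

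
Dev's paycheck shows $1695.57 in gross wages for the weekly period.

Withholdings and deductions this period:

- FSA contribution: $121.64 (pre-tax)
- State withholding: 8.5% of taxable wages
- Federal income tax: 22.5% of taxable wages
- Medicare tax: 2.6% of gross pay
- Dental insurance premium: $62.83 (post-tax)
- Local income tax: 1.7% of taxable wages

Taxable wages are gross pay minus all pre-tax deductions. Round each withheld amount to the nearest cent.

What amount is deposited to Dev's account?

FSA contribution: $121.64
Taxable wages = $1695.57 − $121.64 = $1573.93
Local income tax: $1573.93 × 0.017 = $26.76
Federal income tax: $1573.93 × 0.225 = $354.13
State withholding: $1573.93 × 0.085 = $133.78
Medicare tax: $1695.57 × 0.026 = $44.08
Dental insurance premium: $62.83
Total deductions = $121.64 + $26.76 + $354.13 + $133.78 + $44.08 + $62.83 = $743.22
Net pay = $1695.57 − $743.22 = $952.35

$952.35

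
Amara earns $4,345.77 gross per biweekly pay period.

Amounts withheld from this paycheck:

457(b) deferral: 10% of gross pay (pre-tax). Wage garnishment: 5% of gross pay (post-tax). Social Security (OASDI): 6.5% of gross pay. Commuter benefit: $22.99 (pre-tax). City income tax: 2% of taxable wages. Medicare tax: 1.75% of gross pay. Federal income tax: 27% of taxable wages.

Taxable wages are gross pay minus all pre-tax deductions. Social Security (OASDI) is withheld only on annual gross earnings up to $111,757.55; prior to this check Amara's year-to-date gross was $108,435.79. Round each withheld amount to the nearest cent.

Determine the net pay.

457(b) deferral: $4,345.77 × 0.1 = $434.58
Commuter benefit: $22.99
Pre-tax total = $434.58 + $22.99 = $457.57
Taxable wages = $4,345.77 − $457.57 = $3,888.20
City income tax: $3,888.20 × 0.02 = $77.76
Federal income tax: $3,888.20 × 0.27 = $1,049.81
Medicare tax: $4,345.77 × 0.0175 = $76.05
Social Security (OASDI): only $111,757.55 − $108,435.79 = $3,321.76 of this check is subject → $3,321.76 × 0.065 = $215.91
Wage garnishment: $4,345.77 × 0.05 = $217.29
Total deductions = $434.58 + $22.99 + $77.76 + $1,049.81 + $76.05 + $215.91 + $217.29 = $2,094.39
Net pay = $4,345.77 − $2,094.39 = $2,251.38

$2,251.38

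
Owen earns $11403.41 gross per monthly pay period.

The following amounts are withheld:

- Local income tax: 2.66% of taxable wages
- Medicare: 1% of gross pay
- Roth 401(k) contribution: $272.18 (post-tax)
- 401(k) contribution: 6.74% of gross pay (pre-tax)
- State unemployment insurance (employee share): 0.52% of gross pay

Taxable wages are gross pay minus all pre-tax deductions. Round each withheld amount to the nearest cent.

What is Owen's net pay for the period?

401(k) contribution: $11403.41 × 0.0674 = $768.59
Taxable wages = $11403.41 − $768.59 = $10634.82
Local income tax: $10634.82 × 0.0266 = $282.89
Medicare: $11403.41 × 0.01 = $114.03
State unemployment insurance (employee share): $11403.41 × 0.0052 = $59.30
Roth 401(k) contribution: $272.18
Total deductions = $768.59 + $282.89 + $114.03 + $59.30 + $272.18 = $1496.99
Net pay = $11403.41 − $1496.99 = $9906.42

$9906.42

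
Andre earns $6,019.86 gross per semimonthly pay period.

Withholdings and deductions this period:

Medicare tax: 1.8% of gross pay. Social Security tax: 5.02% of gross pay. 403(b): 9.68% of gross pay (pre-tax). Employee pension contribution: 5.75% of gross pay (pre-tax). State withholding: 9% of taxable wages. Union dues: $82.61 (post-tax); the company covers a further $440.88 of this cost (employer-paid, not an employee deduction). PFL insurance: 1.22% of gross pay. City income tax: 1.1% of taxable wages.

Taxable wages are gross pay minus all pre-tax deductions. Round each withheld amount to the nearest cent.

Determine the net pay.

Employee pension contribution: $6,019.86 × 0.0575 = $346.14
403(b): $6,019.86 × 0.0968 = $582.72
Pre-tax total = $346.14 + $582.72 = $928.86
Taxable wages = $6,019.86 − $928.86 = $5,091.00
City income tax: $5,091.00 × 0.011 = $56.00
State withholding: $5,091.00 × 0.09 = $458.19
Medicare tax: $6,019.86 × 0.018 = $108.36
PFL insurance: $6,019.86 × 0.0122 = $73.44
Social Security tax: $6,019.86 × 0.0502 = $302.20
Union dues: $82.61
(Employer's $440.88 toward union dues is not withheld from the employee.)
Total deductions = $346.14 + $582.72 + $56.00 + $458.19 + $108.36 + $73.44 + $302.20 + $82.61 = $2,009.66
Net pay = $6,019.86 − $2,009.66 = $4,010.20

$4,010.20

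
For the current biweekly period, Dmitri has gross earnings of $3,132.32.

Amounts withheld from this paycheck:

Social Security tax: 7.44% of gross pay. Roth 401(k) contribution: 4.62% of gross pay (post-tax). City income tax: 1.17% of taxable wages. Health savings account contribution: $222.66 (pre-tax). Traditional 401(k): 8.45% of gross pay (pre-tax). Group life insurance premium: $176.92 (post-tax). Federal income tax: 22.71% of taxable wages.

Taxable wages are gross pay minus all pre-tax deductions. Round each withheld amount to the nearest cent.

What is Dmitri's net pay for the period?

Health savings account contribution: $222.66
Traditional 401(k): $3,132.32 × 0.0845 = $264.68
Pre-tax total = $222.66 + $264.68 = $487.34
Taxable wages = $3,132.32 − $487.34 = $2,644.98
City income tax: $2,644.98 × 0.0117 = $30.95
Federal income tax: $2,644.98 × 0.2271 = $600.67
Social Security tax: $3,132.32 × 0.0744 = $233.04
Roth 401(k) contribution: $3,132.32 × 0.0462 = $144.71
Group life insurance premium: $176.92
Total deductions = $222.66 + $264.68 + $30.95 + $600.67 + $233.04 + $144.71 + $176.92 = $1,673.63
Net pay = $3,132.32 − $1,673.63 = $1,458.69

$1,458.69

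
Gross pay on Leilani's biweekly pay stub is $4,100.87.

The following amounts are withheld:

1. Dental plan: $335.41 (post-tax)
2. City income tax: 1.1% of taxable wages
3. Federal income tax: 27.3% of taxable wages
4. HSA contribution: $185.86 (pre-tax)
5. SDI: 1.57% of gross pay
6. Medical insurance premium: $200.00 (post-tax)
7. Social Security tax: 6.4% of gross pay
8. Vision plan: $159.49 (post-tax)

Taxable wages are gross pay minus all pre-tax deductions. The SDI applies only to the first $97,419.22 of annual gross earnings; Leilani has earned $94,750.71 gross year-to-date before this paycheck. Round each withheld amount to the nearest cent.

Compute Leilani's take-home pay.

HSA contribution: $185.86
Taxable wages = $4,100.87 − $185.86 = $3,915.01
City income tax: $3,915.01 × 0.011 = $43.07
Federal income tax: $3,915.01 × 0.273 = $1,068.80
Social Security tax: $4,100.87 × 0.064 = $262.46
SDI: only $97,419.22 − $94,750.71 = $2,668.51 of this check is subject → $2,668.51 × 0.0157 = $41.90
Medical insurance premium: $200.00
Vision plan: $159.49
Dental plan: $335.41
Total deductions = $185.86 + $43.07 + $1,068.80 + $262.46 + $41.90 + $200.00 + $159.49 + $335.41 = $2,296.99
Net pay = $4,100.87 − $2,296.99 = $1,803.88

$1,803.88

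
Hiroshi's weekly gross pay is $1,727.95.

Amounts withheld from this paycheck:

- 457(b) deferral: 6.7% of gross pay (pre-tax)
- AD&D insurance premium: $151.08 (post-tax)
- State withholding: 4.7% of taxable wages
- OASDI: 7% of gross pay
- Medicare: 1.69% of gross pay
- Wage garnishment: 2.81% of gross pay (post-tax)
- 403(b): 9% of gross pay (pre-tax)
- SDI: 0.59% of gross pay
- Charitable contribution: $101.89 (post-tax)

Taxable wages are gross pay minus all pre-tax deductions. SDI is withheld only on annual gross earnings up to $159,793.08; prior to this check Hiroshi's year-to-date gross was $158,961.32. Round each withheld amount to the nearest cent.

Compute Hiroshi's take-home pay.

403(b): $1,727.95 × 0.09 = $155.52
457(b) deferral: $1,727.95 × 0.067 = $115.77
Pre-tax total = $155.52 + $115.77 = $271.29
Taxable wages = $1,727.95 − $271.29 = $1,456.66
State withholding: $1,456.66 × 0.047 = $68.46
SDI: only $159,793.08 − $158,961.32 = $831.76 of this check is subject → $831.76 × 0.0059 = $4.91
Medicare: $1,727.95 × 0.0169 = $29.20
OASDI: $1,727.95 × 0.07 = $120.96
AD&D insurance premium: $151.08
Charitable contribution: $101.89
Wage garnishment: $1,727.95 × 0.0281 = $48.56
Total deductions = $155.52 + $115.77 + $68.46 + $4.91 + $29.20 + $120.96 + $151.08 + $101.89 + $48.56 = $796.35
Net pay = $1,727.95 − $796.35 = $931.60

$931.60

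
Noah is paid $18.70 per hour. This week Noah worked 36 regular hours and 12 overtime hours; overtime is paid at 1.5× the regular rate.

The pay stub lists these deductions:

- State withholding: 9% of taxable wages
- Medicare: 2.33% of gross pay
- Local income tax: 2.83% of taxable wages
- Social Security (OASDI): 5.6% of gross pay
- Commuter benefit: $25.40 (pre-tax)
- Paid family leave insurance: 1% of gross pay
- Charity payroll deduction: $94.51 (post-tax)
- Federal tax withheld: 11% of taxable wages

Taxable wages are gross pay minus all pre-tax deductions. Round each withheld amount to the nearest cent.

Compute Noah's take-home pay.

Regular pay: 36 × $18.70 = $673.20
Overtime pay: 12 × $18.70 × 1.5 = $336.60
Gross pay = $673.20 + $336.60 = $1009.80
Commuter benefit: $25.40
Taxable wages = $1009.80 − $25.40 = $984.40
Local income tax: $984.40 × 0.0283 = $27.86
State withholding: $984.40 × 0.09 = $88.60
Federal tax withheld: $984.40 × 0.11 = $108.28
Social Security (OASDI): $1009.80 × 0.056 = $56.55
Medicare: $1009.80 × 0.0233 = $23.53
Paid family leave insurance: $1009.80 × 0.01 = $10.10
Charity payroll deduction: $94.51
Total deductions = $25.40 + $27.86 + $88.60 + $108.28 + $56.55 + $23.53 + $10.10 + $94.51 = $434.83
Net pay = $1009.80 − $434.83 = $574.97

$574.97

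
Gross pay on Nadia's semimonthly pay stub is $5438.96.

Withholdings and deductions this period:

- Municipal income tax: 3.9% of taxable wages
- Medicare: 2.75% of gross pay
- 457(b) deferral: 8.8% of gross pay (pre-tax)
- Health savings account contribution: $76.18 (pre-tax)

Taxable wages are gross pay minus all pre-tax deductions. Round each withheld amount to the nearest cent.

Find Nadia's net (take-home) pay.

Health savings account contribution: $76.18
457(b) deferral: $5438.96 × 0.088 = $478.63
Pre-tax total = $76.18 + $478.63 = $554.81
Taxable wages = $5438.96 − $554.81 = $4884.15
Municipal income tax: $4884.15 × 0.039 = $190.48
Medicare: $5438.96 × 0.0275 = $149.57
Total deductions = $76.18 + $478.63 + $190.48 + $149.57 = $894.86
Net pay = $5438.96 − $894.86 = $4544.10

$4544.10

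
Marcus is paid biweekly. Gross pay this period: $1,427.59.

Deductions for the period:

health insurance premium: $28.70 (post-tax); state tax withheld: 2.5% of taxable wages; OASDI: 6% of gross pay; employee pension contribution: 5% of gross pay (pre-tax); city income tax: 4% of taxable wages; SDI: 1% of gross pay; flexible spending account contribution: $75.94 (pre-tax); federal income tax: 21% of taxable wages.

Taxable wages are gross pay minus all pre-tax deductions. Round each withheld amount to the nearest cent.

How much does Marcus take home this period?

$799.55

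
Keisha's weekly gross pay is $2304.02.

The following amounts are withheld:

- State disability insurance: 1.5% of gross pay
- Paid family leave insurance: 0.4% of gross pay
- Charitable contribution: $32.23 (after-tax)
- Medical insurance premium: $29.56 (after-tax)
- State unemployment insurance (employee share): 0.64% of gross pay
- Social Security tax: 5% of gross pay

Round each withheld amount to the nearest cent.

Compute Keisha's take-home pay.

State unemployment insurance (employee share): $2304.02 × 0.0064 = $14.75
Social Security tax: $2304.02 × 0.05 = $115.20
Paid family leave insurance: $2304.02 × 0.004 = $9.22
State disability insurance: $2304.02 × 0.015 = $34.56
Medical insurance premium: $29.56
Charitable contribution: $32.23
Total deductions = $14.75 + $115.20 + $9.22 + $34.56 + $29.56 + $32.23 = $235.52
Net pay = $2304.02 − $235.52 = $2068.50

$2068.50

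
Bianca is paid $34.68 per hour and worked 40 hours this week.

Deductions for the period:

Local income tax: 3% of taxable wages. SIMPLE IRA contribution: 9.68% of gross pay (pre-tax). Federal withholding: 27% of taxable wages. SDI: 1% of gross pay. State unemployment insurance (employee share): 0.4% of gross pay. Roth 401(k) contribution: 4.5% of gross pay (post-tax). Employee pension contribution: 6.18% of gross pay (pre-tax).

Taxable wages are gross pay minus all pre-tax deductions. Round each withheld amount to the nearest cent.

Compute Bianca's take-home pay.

Gross pay: 40 × $34.68 = $1,387.20
SIMPLE IRA contribution: $1,387.20 × 0.0968 = $134.28
Employee pension contribution: $1,387.20 × 0.0618 = $85.73
Pre-tax total = $134.28 + $85.73 = $220.01
Taxable wages = $1,387.20 − $220.01 = $1,167.19
Local income tax: $1,167.19 × 0.03 = $35.02
Federal withholding: $1,167.19 × 0.27 = $315.14
SDI: $1,387.20 × 0.01 = $13.87
State unemployment insurance (employee share): $1,387.20 × 0.004 = $5.55
Roth 401(k) contribution: $1,387.20 × 0.045 = $62.42
Total deductions = $134.28 + $85.73 + $35.02 + $315.14 + $13.87 + $5.55 + $62.42 = $652.01
Net pay = $1,387.20 − $652.01 = $735.19

$735.19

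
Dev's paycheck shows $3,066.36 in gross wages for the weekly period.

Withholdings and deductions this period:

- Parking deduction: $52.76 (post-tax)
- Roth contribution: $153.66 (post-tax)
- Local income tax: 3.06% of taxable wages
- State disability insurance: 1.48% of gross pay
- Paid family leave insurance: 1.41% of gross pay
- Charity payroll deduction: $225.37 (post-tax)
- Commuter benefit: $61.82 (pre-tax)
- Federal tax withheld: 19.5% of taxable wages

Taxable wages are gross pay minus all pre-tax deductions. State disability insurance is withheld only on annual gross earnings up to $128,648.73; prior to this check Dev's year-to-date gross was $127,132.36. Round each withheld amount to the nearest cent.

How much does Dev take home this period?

$1,829.24

Commuter benefit: $61.82
Taxable wages = $3,066.36 − $61.82 = $3,004.54
Federal tax withheld: $3,004.54 × 0.195 = $585.89
Local income tax: $3,004.54 × 0.0306 = $91.94
State disability insurance: only $128,648.73 − $127,132.36 = $1,516.37 of this check is subject → $1,516.37 × 0.0148 = $22.44
Paid family leave insurance: $3,066.36 × 0.0141 = $43.24
Roth contribution: $153.66
Charity payroll deduction: $225.37
Parking deduction: $52.76
Total deductions = $61.82 + $585.89 + $91.94 + $22.44 + $43.24 + $153.66 + $225.37 + $52.76 = $1,237.12
Net pay = $3,066.36 − $1,237.12 = $1,829.24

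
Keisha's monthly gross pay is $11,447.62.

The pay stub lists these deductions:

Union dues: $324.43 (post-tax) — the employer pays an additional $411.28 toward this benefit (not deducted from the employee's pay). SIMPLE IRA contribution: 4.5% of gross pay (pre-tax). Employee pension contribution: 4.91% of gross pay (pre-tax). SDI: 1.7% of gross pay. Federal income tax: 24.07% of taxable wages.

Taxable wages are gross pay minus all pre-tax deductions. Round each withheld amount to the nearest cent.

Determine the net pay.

$7,355.20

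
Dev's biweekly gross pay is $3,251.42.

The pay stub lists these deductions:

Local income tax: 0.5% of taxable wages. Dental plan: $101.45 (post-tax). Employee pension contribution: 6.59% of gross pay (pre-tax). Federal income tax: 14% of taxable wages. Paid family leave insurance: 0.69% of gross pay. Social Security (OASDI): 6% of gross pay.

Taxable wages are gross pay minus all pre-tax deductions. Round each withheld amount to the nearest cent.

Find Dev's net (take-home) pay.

Employee pension contribution: $3,251.42 × 0.0659 = $214.27
Taxable wages = $3,251.42 − $214.27 = $3,037.15
Federal income tax: $3,037.15 × 0.14 = $425.20
Local income tax: $3,037.15 × 0.005 = $15.19
Social Security (OASDI): $3,251.42 × 0.06 = $195.09
Paid family leave insurance: $3,251.42 × 0.0069 = $22.43
Dental plan: $101.45
Total deductions = $214.27 + $425.20 + $15.19 + $195.09 + $22.43 + $101.45 = $973.63
Net pay = $3,251.42 − $973.63 = $2,277.79

$2,277.79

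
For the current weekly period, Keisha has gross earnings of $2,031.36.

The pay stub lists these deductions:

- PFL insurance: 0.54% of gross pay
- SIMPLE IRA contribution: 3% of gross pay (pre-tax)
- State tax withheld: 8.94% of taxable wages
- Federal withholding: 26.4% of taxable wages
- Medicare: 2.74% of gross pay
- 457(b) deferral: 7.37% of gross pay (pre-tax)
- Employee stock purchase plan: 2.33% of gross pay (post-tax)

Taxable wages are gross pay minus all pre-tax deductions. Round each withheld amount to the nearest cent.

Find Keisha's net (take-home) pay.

$1,063.31

SIMPLE IRA contribution: $2,031.36 × 0.03 = $60.94
457(b) deferral: $2,031.36 × 0.0737 = $149.71
Pre-tax total = $60.94 + $149.71 = $210.65
Taxable wages = $2,031.36 − $210.65 = $1,820.71
State tax withheld: $1,820.71 × 0.0894 = $162.77
Federal withholding: $1,820.71 × 0.264 = $480.67
Medicare: $2,031.36 × 0.0274 = $55.66
PFL insurance: $2,031.36 × 0.0054 = $10.97
Employee stock purchase plan: $2,031.36 × 0.0233 = $47.33
Total deductions = $60.94 + $149.71 + $162.77 + $480.67 + $55.66 + $10.97 + $47.33 = $968.05
Net pay = $2,031.36 − $968.05 = $1,063.31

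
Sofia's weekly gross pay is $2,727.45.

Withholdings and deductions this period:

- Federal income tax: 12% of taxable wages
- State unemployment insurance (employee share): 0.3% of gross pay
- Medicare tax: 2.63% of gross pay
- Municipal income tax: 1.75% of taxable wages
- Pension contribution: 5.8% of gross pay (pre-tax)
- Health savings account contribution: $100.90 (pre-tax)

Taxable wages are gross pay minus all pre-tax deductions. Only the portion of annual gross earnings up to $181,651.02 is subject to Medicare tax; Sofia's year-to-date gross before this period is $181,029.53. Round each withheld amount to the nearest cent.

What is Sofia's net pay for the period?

Health savings account contribution: $100.90
Pension contribution: $2,727.45 × 0.058 = $158.19
Pre-tax total = $100.90 + $158.19 = $259.09
Taxable wages = $2,727.45 − $259.09 = $2,468.36
Municipal income tax: $2,468.36 × 0.0175 = $43.20
Federal income tax: $2,468.36 × 0.12 = $296.20
Medicare tax: only $181,651.02 − $181,029.53 = $621.49 of this check is subject → $621.49 × 0.0263 = $16.35
State unemployment insurance (employee share): $2,727.45 × 0.003 = $8.18
Total deductions = $100.90 + $158.19 + $43.20 + $296.20 + $16.35 + $8.18 = $623.02
Net pay = $2,727.45 − $623.02 = $2,104.43

$2,104.43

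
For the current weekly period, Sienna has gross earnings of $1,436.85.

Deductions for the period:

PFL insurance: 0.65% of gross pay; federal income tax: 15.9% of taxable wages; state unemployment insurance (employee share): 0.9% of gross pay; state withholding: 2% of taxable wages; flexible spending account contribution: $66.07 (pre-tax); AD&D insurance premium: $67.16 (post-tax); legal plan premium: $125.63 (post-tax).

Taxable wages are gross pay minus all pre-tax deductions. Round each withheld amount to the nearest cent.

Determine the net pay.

$910.35

Flexible spending account contribution: $66.07
Taxable wages = $1,436.85 − $66.07 = $1,370.78
State withholding: $1,370.78 × 0.02 = $27.42
Federal income tax: $1,370.78 × 0.159 = $217.95
PFL insurance: $1,436.85 × 0.0065 = $9.34
State unemployment insurance (employee share): $1,436.85 × 0.009 = $12.93
AD&D insurance premium: $67.16
Legal plan premium: $125.63
Total deductions = $66.07 + $27.42 + $217.95 + $9.34 + $12.93 + $67.16 + $125.63 = $526.50
Net pay = $1,436.85 − $526.50 = $910.35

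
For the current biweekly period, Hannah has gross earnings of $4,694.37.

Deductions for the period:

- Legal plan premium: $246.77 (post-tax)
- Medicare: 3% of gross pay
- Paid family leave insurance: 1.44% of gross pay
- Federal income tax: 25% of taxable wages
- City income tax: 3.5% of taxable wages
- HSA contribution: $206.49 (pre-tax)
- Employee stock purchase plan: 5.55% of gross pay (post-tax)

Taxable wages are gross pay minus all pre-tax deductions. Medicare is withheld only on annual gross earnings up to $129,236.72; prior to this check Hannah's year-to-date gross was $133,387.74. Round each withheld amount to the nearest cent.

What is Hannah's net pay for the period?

$2,633.92

HSA contribution: $206.49
Taxable wages = $4,694.37 − $206.49 = $4,487.88
City income tax: $4,487.88 × 0.035 = $157.08
Federal income tax: $4,487.88 × 0.25 = $1,121.97
Paid family leave insurance: $4,694.37 × 0.0144 = $67.60
Medicare: annual cap $129,236.72 already reached (YTD $133,387.74), so $0.00
Employee stock purchase plan: $4,694.37 × 0.0555 = $260.54
Legal plan premium: $246.77
Total deductions = $206.49 + $157.08 + $1,121.97 + $67.60 + $0.00 + $260.54 + $246.77 = $2,060.45
Net pay = $4,694.37 − $2,060.45 = $2,633.92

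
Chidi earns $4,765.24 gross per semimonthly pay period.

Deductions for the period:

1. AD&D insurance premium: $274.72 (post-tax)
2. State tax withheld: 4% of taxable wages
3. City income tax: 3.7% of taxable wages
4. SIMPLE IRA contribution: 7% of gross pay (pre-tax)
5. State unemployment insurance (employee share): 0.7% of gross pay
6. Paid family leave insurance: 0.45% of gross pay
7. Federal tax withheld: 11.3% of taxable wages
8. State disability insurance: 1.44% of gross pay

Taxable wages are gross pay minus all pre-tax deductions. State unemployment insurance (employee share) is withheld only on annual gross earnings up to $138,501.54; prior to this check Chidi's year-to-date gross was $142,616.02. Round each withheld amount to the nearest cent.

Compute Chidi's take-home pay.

SIMPLE IRA contribution: $4,765.24 × 0.07 = $333.57
Taxable wages = $4,765.24 − $333.57 = $4,431.67
Federal tax withheld: $4,431.67 × 0.113 = $500.78
City income tax: $4,431.67 × 0.037 = $163.97
State tax withheld: $4,431.67 × 0.04 = $177.27
Paid family leave insurance: $4,765.24 × 0.0045 = $21.44
State disability insurance: $4,765.24 × 0.0144 = $68.62
State unemployment insurance (employee share): annual cap $138,501.54 already reached (YTD $142,616.02), so $0.00
AD&D insurance premium: $274.72
Total deductions = $333.57 + $500.78 + $163.97 + $177.27 + $21.44 + $68.62 + $0.00 + $274.72 = $1,540.37
Net pay = $4,765.24 − $1,540.37 = $3,224.87

$3,224.87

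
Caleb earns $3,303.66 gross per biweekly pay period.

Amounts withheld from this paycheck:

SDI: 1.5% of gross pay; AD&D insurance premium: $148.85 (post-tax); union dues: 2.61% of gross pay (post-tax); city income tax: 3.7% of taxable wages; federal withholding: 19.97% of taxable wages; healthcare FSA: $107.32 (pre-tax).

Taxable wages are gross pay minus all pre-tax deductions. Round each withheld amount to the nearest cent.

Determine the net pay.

$2,155.14

Healthcare FSA: $107.32
Taxable wages = $3,303.66 − $107.32 = $3,196.34
Federal withholding: $3,196.34 × 0.1997 = $638.31
City income tax: $3,196.34 × 0.037 = $118.26
SDI: $3,303.66 × 0.015 = $49.55
AD&D insurance premium: $148.85
Union dues: $3,303.66 × 0.0261 = $86.23
Total deductions = $107.32 + $638.31 + $118.26 + $49.55 + $148.85 + $86.23 = $1,148.52
Net pay = $3,303.66 − $1,148.52 = $2,155.14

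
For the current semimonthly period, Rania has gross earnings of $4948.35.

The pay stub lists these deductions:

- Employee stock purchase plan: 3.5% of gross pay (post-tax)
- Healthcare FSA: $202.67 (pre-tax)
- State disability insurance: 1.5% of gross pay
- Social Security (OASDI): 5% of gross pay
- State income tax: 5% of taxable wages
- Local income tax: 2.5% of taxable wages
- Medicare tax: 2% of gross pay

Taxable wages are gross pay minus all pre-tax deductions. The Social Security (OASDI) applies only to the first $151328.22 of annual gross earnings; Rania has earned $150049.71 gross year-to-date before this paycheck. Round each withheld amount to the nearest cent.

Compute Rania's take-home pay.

Healthcare FSA: $202.67
Taxable wages = $4948.35 − $202.67 = $4745.68
Local income tax: $4745.68 × 0.025 = $118.64
State income tax: $4745.68 × 0.05 = $237.28
Medicare tax: $4948.35 × 0.02 = $98.97
State disability insurance: $4948.35 × 0.015 = $74.23
Social Security (OASDI): only $151328.22 − $150049.71 = $1278.51 of this check is subject → $1278.51 × 0.05 = $63.93
Employee stock purchase plan: $4948.35 × 0.035 = $173.19
Total deductions = $202.67 + $118.64 + $237.28 + $98.97 + $74.23 + $63.93 + $173.19 = $968.91
Net pay = $4948.35 − $968.91 = $3979.44

$3979.44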